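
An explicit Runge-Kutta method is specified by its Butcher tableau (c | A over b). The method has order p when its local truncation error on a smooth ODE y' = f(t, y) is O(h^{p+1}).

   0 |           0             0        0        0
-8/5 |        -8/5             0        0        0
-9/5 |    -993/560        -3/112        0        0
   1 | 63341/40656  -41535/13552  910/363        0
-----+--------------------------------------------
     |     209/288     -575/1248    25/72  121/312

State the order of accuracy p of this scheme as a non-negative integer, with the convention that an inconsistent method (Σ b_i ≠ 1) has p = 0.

4

b = (209/288, -575/1248, 25/72, 121/312)
c = (0, -8/5, -9/5, 1)
Ac = (0, 0, 3/70, 663/1694)
Σ b_i: 209/288·1 + (-575/1248)·1 + 25/72·1 + 121/312·1 = 1 ✓
b·c: (-575/1248)·(-8/5) + 25/72·(-9/5) + 121/312·1 = 1/2 ✓
b·c²: (-575/1248)·64/25 + 25/72·81/25 + 121/312·1 = 1/3 ✓
b·Ac: 25/72·3/70 + 121/312·663/1694 = 1/6 ✓
b·c³: (-575/1248)·(-512/125) + 25/72·(-729/125) + 121/312·1 = 1/4 ✓
b·(c∘Ac): 25/72·(-27/350) + 121/312·663/1694 = 1/8 ✓
b·Ac²: 25/72·(-12/175) + 121/312·234/847 = 1/12 ✓
b·A²c: 121/312·13/121 = 1/24 ✓; 4 stages ⇒ order 4.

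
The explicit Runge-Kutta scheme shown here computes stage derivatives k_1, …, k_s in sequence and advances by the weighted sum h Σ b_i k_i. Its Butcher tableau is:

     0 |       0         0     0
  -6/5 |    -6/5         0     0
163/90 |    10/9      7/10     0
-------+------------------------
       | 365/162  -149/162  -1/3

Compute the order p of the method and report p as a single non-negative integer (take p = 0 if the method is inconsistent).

b = (365/162, -149/162, -1/3)
c = (0, -6/5, 163/90)
Ac = (0, 0, -21/25)
Σ b_i: 365/162·1 + (-149/162)·1 + (-1/3)·1 = 1 ✓
b·c: (-149/162)·(-6/5) + (-1/3)·163/90 = 1/2 ✓
b·c²: (-149/162)·36/25 + (-1/3)·26569/8100 = -58753/24300 ≠ 1/3 ⇒ order 2.
b·Ac: (-1/3)·(-21/25) = 7/25 ≠ 1/6

2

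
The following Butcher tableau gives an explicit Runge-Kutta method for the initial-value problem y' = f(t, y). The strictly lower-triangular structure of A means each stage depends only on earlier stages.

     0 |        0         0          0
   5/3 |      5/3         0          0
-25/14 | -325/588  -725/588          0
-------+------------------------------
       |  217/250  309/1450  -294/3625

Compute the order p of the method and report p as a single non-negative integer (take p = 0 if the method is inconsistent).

b = (217/250, 309/1450, -294/3625)
c = (0, 5/3, -25/14)
Ac = (0, 0, -3625/1764)
Σ b_i: 217/250·1 + 309/1450·1 + (-294/3625)·1 = 1 ✓
b·c: 309/1450·5/3 + (-294/3625)·(-25/14) = 1/2 ✓
b·c²: 309/1450·25/9 + (-294/3625)·625/196 = 1/3 ✓
b·Ac: (-294/3625)·(-3625/1764) = 1/6 ✓; 3 stages ⇒ order 3.

3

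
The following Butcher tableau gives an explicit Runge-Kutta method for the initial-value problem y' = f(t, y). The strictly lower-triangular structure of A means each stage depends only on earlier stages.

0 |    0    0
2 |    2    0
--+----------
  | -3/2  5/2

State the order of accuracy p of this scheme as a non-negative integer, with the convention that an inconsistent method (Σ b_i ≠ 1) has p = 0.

b = (-3/2, 5/2)
c = (0, 2)
Σ b_i: (-3/2)·1 + 5/2·1 = 1 ✓
b·c: 5/2·2 = 5 ≠ 1/2 ⇒ order 1.

1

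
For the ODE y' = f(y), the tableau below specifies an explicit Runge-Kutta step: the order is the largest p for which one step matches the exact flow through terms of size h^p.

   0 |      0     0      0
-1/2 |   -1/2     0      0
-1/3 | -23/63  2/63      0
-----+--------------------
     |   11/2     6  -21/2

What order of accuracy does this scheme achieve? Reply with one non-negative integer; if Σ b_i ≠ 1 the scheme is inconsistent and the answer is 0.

b = (11/2, 6, -21/2)
c = (0, -1/2, -1/3)
Ac = (0, 0, -1/63)
Σ b_i: 11/2·1 + 6·1 + (-21/2)·1 = 1 ✓
b·c: 6·(-1/2) + (-21/2)·(-1/3) = 1/2 ✓
b·c²: 6·1/4 + (-21/2)·1/9 = 1/3 ✓
b·Ac: (-21/2)·(-1/63) = 1/6 ✓; 3 stages ⇒ order 3.

3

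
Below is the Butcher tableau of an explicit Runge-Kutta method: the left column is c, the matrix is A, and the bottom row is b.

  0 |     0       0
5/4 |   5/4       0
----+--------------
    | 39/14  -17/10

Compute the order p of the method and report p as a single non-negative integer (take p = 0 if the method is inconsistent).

b = (39/14, -17/10)
c = (0, 5/4)
Σ b_i: 39/14·1 + (-17/10)·1 = 38/35 ≠ 1 ⇒ order 0.

0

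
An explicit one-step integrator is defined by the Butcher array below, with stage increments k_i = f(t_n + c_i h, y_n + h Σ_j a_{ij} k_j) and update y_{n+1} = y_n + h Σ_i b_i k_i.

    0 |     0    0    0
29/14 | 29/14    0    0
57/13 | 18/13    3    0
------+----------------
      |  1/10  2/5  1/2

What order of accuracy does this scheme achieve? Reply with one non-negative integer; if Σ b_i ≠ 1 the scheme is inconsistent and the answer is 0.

b = (1/10, 2/5, 1/2)
c = (0, 29/14, 57/13)
Ac = (0, 0, 87/14)
Σ b_i: 1/10·1 + 2/5·1 + 1/2·1 = 1 ✓
b·c: 2/5·29/14 + 1/2·57/13 = 2749/910 ≠ 1/2 ⇒ order 1.

1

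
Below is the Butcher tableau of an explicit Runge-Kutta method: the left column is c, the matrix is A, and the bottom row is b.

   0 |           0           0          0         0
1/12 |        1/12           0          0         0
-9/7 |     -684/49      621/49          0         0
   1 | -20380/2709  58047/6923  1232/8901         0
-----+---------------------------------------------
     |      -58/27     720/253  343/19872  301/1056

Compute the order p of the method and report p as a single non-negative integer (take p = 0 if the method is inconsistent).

b = (-58/27, 720/253, 343/19872, 301/1056)
c = (0, 1/12, -9/7, 1)
Ac = (0, 0, 207/196, 627/1204)
Σ b_i: (-58/27)·1 + 720/253·1 + 343/19872·1 + 301/1056·1 = 1 ✓
b·c: 720/253·1/12 + 343/19872·(-9/7) + 301/1056·1 = 1/2 ✓
b·c²: 720/253·1/144 + 343/19872·81/49 + 301/1056·1 = 1/3 ✓
b·Ac: 343/19872·207/196 + 301/1056·627/1204 = 1/6 ✓
b·c³: 720/253·1/1728 + 343/19872·(-729/343) + 301/1056·1 = 1/4 ✓
b·(c∘Ac): 343/19872·(-1863/1372) + 301/1056·627/1204 = 1/8 ✓
b·Ac²: 343/19872·69/784 + 301/1056·4147/14448 = 1/12 ✓
b·A²c: 301/1056·44/301 = 1/24 ✓; 4 stages ⇒ order 4.

4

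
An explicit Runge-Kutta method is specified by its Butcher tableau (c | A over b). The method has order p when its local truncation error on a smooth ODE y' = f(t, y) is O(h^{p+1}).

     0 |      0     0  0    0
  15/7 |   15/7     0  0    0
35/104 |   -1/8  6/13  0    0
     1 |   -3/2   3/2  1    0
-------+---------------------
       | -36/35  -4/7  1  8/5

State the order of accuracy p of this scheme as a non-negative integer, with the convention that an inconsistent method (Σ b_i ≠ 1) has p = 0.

b = (-36/35, -4/7, 1, 8/5)
c = (0, 15/7, 35/104, 1)
Ac = (0, 0, 90/91, 2585/728)
Σ b_i: (-36/35)·1 + (-4/7)·1 + 1·1 + 8/5·1 = 1 ✓
b·c: (-4/7)·15/7 + 1·35/104 + 8/5·1 = 18143/25480 ≠ 1/2 ⇒ order 1.

1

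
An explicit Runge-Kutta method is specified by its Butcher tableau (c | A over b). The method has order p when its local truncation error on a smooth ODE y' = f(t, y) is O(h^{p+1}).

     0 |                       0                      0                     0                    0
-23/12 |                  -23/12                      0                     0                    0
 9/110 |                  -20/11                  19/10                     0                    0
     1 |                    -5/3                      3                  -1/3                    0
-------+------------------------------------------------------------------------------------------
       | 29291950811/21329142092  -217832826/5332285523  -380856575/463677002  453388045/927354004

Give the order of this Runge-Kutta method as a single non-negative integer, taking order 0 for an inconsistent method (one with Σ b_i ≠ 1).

3

b = (29291950811/21329142092, -217832826/5332285523, -380856575/463677002, 453388045/927354004)
c = (0, -23/12, 9/110, 1)
Ac = (0, 0, -437/120, -1271/220)
Σ b_i: 29291950811/21329142092·1 + (-217832826/5332285523)·1 + (-380856575/463677002)·1 + 453388045/927354004·1 = 1 ✓
b·c: (-217832826/5332285523)·(-23/12) + (-380856575/463677002)·9/110 + 453388045/927354004·1 = 1/2 ✓
b·c²: (-217832826/5332285523)·529/144 + (-380856575/463677002)·81/12100 + 453388045/927354004·1 = 1/3 ✓
b·Ac: (-380856575/463677002)·(-437/120) + 453388045/927354004·(-1271/220) = 1/6 ✓
b·c³: (-217832826/5332285523)·(-12167/1728) + (-380856575/463677002)·729/1331000 + 453388045/927354004·1 = 2850072237779/3672321855840 ≠ 1/4 ⇒ order 3.
b·(c∘Ac): (-380856575/463677002)·(-1311/4400) + 453388045/927354004·(-1271/220) = -19139123935/7418832032 ≠ 1/8
b·Ac²: (-380856575/463677002)·10051/1440 + 453388045/927354004·1599901/145200 = -1270960442009/3672321855840 ≠ 1/12
b·A²c: 453388045/927354004·437/360 = 39626115133/66769488288 ≠ 1/24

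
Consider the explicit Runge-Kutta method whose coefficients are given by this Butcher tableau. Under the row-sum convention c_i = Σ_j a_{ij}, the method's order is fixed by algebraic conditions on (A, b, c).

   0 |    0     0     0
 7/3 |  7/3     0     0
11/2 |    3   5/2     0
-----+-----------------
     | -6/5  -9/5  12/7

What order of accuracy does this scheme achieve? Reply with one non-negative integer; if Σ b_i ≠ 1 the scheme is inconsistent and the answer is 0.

b = (-6/5, -9/5, 12/7)
c = (0, 7/3, 11/2)
Ac = (0, 0, 35/6)
Σ b_i: (-6/5)·1 + (-9/5)·1 + 12/7·1 = -9/7 ≠ 1 ⇒ order 0.

0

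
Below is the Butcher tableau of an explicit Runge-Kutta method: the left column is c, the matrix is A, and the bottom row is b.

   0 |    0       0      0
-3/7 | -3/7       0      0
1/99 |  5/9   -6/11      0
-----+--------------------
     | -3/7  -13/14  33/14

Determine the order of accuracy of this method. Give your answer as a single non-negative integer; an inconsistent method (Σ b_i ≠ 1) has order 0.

1

b = (-3/7, -13/14, 33/14)
c = (0, -3/7, 1/99)
Ac = (0, 0, 18/77)
Σ b_i: (-3/7)·1 + (-13/14)·1 + 33/14·1 = 1 ✓
b·c: (-13/14)·(-3/7) + 33/14·1/99 = 62/147 ≠ 1/2 ⇒ order 1.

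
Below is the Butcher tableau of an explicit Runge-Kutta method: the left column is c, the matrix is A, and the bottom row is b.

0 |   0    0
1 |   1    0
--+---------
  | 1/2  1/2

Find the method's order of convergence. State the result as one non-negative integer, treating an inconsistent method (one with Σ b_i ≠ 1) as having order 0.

2

b = (1/2, 1/2)
c = (0, 1)
Σ b_i: 1/2·1 + 1/2·1 = 1 ✓
b·c: 1/2·1 = 1/2 ✓; 2 stages ⇒ order 2.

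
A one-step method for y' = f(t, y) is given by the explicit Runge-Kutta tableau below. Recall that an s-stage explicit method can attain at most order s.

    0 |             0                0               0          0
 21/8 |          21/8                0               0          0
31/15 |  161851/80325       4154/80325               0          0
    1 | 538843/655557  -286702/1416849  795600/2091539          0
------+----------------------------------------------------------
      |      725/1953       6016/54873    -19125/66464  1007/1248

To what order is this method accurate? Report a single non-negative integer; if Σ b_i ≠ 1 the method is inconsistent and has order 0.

4

b = (725/1953, 6016/54873, -19125/66464, 1007/1248)
c = (0, 21/8, 31/15, 1)
Ac = (0, 0, 2077/15300, 1027/4028)
Σ b_i: 725/1953·1 + 6016/54873·1 + (-19125/66464)·1 + 1007/1248·1 = 1 ✓
b·c: 6016/54873·21/8 + (-19125/66464)·31/15 + 1007/1248·1 = 1/2 ✓
b·c²: 6016/54873·441/64 + (-19125/66464)·961/225 + 1007/1248·1 = 1/3 ✓
b·Ac: (-19125/66464)·2077/15300 + 1007/1248·1027/4028 = 1/6 ✓
b·c³: 6016/54873·9261/512 + (-19125/66464)·29791/3375 + 1007/1248·1 = 1/4 ✓
b·(c∘Ac): (-19125/66464)·64387/229500 + 1007/1248·1027/4028 = 1/8 ✓
b·Ac²: (-19125/66464)·14539/40800 + 1007/1248·7423/32224 = 1/12 ✓
b·A²c: 1007/1248·52/1007 = 1/24 ✓; 4 stages ⇒ order 4.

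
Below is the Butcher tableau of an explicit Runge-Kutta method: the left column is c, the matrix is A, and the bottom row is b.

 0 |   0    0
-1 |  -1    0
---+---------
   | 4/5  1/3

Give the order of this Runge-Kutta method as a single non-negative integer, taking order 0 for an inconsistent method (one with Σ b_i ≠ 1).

0

b = (4/5, 1/3)
c = (0, -1)
Σ b_i: 4/5·1 + 1/3·1 = 17/15 ≠ 1 ⇒ order 0.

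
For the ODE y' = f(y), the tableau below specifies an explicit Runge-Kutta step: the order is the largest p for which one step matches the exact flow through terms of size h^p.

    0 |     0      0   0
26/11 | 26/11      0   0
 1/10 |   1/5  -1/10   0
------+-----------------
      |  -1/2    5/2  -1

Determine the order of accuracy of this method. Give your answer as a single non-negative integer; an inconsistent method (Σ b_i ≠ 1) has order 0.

b = (-1/2, 5/2, -1)
c = (0, 26/11, 1/10)
Ac = (0, 0, -13/55)
Σ b_i: (-1/2)·1 + 5/2·1 + (-1)·1 = 1 ✓
b·c: 5/2·26/11 + (-1)·1/10 = 639/110 ≠ 1/2 ⇒ order 1.

1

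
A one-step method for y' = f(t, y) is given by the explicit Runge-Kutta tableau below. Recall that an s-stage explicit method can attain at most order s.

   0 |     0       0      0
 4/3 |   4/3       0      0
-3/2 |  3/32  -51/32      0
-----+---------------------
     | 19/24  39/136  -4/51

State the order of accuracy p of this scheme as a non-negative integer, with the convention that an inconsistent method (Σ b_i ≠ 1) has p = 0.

3

b = (19/24, 39/136, -4/51)
c = (0, 4/3, -3/2)
Ac = (0, 0, -17/8)
Σ b_i: 19/24·1 + 39/136·1 + (-4/51)·1 = 1 ✓
b·c: 39/136·4/3 + (-4/51)·(-3/2) = 1/2 ✓
b·c²: 39/136·16/9 + (-4/51)·9/4 = 1/3 ✓
b·Ac: (-4/51)·(-17/8) = 1/6 ✓; 3 stages ⇒ order 3.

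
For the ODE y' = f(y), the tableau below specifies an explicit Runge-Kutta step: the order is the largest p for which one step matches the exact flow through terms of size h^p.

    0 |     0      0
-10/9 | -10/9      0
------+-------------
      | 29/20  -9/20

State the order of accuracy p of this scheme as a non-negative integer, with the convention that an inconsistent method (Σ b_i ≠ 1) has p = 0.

2

b = (29/20, -9/20)
c = (0, -10/9)
Σ b_i: 29/20·1 + (-9/20)·1 = 1 ✓
b·c: (-9/20)·(-10/9) = 1/2 ✓; 2 stages ⇒ order 2.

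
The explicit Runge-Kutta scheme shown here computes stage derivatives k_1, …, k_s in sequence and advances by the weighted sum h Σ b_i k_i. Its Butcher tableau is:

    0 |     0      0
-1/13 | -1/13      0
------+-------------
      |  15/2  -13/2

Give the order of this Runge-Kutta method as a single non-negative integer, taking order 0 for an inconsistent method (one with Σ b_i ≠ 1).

2

b = (15/2, -13/2)
c = (0, -1/13)
Σ b_i: 15/2·1 + (-13/2)·1 = 1 ✓
b·c: (-13/2)·(-1/13) = 1/2 ✓; 2 stages ⇒ order 2.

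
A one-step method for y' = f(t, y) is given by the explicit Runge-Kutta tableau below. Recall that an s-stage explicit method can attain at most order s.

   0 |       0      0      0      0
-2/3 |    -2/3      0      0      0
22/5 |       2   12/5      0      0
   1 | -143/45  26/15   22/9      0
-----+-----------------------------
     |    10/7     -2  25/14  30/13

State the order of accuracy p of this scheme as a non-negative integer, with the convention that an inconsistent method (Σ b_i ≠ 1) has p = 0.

0

b = (10/7, -2, 25/14, 30/13)
c = (0, -2/3, 22/5, 1)
Ac = (0, 0, -8/5, 48/5)
Σ b_i: 10/7·1 + (-2)·1 + 25/14·1 + 30/13·1 = 641/182 ≠ 1 ⇒ order 0.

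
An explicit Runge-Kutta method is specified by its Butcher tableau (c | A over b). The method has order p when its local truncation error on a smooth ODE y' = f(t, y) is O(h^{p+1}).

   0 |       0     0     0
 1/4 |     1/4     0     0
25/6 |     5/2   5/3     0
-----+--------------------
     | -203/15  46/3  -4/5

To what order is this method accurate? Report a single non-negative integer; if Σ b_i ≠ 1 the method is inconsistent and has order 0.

2

b = (-203/15, 46/3, -4/5)
c = (0, 1/4, 25/6)
Ac = (0, 0, 5/12)
Σ b_i: (-203/15)·1 + 46/3·1 + (-4/5)·1 = 1 ✓
b·c: 46/3·1/4 + (-4/5)·25/6 = 1/2 ✓
b·c²: 46/3·1/16 + (-4/5)·625/36 = -931/72 ≠ 1/3 ⇒ order 2.
b·Ac: (-4/5)·5/12 = -1/3 ≠ 1/6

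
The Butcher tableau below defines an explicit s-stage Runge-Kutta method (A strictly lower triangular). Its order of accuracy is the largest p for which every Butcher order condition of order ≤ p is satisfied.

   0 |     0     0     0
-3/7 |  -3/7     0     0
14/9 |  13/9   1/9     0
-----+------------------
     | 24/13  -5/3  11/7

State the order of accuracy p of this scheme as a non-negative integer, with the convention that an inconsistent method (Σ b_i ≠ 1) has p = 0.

0

b = (24/13, -5/3, 11/7)
c = (0, -3/7, 14/9)
Ac = (0, 0, -1/21)
Σ b_i: 24/13·1 + (-5/3)·1 + 11/7·1 = 478/273 ≠ 1 ⇒ order 0.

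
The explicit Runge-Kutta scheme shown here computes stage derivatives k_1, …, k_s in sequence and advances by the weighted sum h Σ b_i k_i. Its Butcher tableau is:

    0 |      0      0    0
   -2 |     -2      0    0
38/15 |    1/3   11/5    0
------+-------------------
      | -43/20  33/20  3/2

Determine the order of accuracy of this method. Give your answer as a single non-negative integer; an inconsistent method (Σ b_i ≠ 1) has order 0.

b = (-43/20, 33/20, 3/2)
c = (0, -2, 38/15)
Ac = (0, 0, -22/5)
Σ b_i: (-43/20)·1 + 33/20·1 + 3/2·1 = 1 ✓
b·c: 33/20·(-2) + 3/2·38/15 = 1/2 ✓
b·c²: 33/20·4 + 3/2·1444/225 = 1217/75 ≠ 1/3 ⇒ order 2.
b·Ac: 3/2·(-22/5) = -33/5 ≠ 1/6

2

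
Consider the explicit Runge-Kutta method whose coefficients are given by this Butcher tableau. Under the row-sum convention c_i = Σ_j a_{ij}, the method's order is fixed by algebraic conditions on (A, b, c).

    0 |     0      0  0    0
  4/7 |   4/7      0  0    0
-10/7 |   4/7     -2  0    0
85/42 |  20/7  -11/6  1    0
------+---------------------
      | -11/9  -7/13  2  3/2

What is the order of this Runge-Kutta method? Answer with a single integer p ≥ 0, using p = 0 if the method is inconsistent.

0

b = (-11/9, -7/13, 2, 3/2)
c = (0, 4/7, -10/7, 85/42)
Ac = (0, 0, -8/7, -52/21)
Σ b_i: (-11/9)·1 + (-7/13)·1 + 2·1 + 3/2·1 = 407/234 ≠ 1 ⇒ order 0.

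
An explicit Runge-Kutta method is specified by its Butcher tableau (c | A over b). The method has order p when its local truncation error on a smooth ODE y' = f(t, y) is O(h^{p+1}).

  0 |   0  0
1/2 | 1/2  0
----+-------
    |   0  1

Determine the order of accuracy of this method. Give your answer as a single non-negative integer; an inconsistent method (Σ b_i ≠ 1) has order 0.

b = (0, 1)
c = (0, 1/2)
Σ b_i: 1·1 = 1 ✓
b·c: 1·1/2 = 1/2 ✓; 2 stages ⇒ order 2.

2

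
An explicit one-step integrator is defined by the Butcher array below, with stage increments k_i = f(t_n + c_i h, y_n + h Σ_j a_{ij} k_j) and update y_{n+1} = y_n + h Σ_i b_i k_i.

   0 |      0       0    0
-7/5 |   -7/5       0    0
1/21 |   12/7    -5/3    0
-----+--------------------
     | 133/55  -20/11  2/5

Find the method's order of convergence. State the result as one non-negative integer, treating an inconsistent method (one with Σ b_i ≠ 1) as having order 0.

1

b = (133/55, -20/11, 2/5)
c = (0, -7/5, 1/21)
Ac = (0, 0, 7/3)
Σ b_i: 133/55·1 + (-20/11)·1 + 2/5·1 = 1 ✓
b·c: (-20/11)·(-7/5) + 2/5·1/21 = 2962/1155 ≠ 1/2 ⇒ order 1.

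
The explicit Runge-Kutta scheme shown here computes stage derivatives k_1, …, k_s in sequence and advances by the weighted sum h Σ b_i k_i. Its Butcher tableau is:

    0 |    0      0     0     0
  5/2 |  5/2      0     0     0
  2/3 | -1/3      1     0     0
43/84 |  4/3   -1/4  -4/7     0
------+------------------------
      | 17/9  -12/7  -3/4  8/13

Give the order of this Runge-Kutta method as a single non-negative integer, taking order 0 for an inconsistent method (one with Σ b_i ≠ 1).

b = (17/9, -12/7, -3/4, 8/13)
c = (0, 5/2, 2/3, 43/84)
Ac = (0, 0, 5/2, -169/168)
Σ b_i: 17/9·1 + (-12/7)·1 + (-3/4)·1 + 8/13·1 = 131/3276 ≠ 1 ⇒ order 0.

0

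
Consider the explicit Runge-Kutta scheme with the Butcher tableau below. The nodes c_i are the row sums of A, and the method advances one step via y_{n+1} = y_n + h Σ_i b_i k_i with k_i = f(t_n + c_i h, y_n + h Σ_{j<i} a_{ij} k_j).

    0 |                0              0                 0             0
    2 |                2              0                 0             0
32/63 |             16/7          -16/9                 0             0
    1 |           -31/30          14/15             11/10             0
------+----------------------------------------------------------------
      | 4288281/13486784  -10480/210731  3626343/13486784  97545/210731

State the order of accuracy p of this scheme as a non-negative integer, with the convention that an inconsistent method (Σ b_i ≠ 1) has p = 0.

3

b = (4288281/13486784, -10480/210731, 3626343/13486784, 97545/210731)
c = (0, 2, 32/63, 1)
Ac = (0, 0, -32/9, 764/315)
Σ b_i: 4288281/13486784·1 + (-10480/210731)·1 + 3626343/13486784·1 + 97545/210731·1 = 1 ✓
b·c: (-10480/210731)·2 + 3626343/13486784·32/63 + 97545/210731·1 = 1/2 ✓
b·c²: (-10480/210731)·4 + 3626343/13486784·1024/3969 + 97545/210731·1 = 1/3 ✓
b·Ac: 3626343/13486784·(-32/9) + 97545/210731·764/315 = 1/6 ✓
b·c³: (-10480/210731)·8 + 3626343/13486784·32768/250047 + 97545/210731·1 = 3993637/39828159 ≠ 1/4 ⇒ order 3.
b·(c∘Ac): 3626343/13486784·(-1024/567) + 97545/210731·764/315 = 402764/632193 ≠ 1/8
b·Ac²: 3626343/13486784·(-64/9) + 97545/210731·15944/3969 = -2093323/39828159 ≠ 1/12
b·A²c: 97545/210731·(-176/45) = -1144528/632193 ≠ 1/24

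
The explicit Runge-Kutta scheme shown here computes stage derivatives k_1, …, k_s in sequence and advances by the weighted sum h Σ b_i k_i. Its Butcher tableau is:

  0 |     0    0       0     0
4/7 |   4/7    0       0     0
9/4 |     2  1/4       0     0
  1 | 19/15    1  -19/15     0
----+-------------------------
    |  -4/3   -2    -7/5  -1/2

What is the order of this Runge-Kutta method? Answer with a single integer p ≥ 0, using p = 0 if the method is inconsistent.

b = (-4/3, -2, -7/5, -1/2)
c = (0, 4/7, 9/4, 1)
Ac = (0, 0, 1/7, -319/140)
Σ b_i: (-4/3)·1 + (-2)·1 + (-7/5)·1 + (-1/2)·1 = -157/30 ≠ 1 ⇒ order 0.

0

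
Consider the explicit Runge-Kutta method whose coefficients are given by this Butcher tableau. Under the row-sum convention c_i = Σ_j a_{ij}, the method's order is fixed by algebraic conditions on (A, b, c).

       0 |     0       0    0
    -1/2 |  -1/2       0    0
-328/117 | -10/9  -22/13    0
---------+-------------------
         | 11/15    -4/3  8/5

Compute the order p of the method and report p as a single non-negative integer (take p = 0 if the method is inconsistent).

b = (11/15, -4/3, 8/5)
c = (0, -1/2, -328/117)
Ac = (0, 0, 11/13)
Σ b_i: 11/15·1 + (-4/3)·1 + 8/5·1 = 1 ✓
b·c: (-4/3)·(-1/2) + 8/5·(-328/117) = -2234/585 ≠ 1/2 ⇒ order 1.

1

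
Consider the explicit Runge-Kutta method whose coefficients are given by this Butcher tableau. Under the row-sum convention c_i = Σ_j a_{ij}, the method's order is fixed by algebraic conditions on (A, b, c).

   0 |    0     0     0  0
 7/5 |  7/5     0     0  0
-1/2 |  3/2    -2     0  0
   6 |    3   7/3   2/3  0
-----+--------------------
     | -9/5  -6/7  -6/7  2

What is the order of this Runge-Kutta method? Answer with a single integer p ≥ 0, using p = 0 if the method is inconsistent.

0

b = (-9/5, -6/7, -6/7, 2)
c = (0, 7/5, -1/2, 6)
Ac = (0, 0, -14/5, 44/15)
Σ b_i: (-9/5)·1 + (-6/7)·1 + (-6/7)·1 + 2·1 = -53/35 ≠ 1 ⇒ order 0.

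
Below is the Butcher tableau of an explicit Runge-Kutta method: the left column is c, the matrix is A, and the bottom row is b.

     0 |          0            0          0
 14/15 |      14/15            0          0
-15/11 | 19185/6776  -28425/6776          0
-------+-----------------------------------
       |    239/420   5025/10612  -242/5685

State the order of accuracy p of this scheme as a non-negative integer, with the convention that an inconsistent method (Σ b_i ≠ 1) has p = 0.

b = (239/420, 5025/10612, -242/5685)
c = (0, 14/15, -15/11)
Ac = (0, 0, -1895/484)
Σ b_i: 239/420·1 + 5025/10612·1 + (-242/5685)·1 = 1 ✓
b·c: 5025/10612·14/15 + (-242/5685)·(-15/11) = 1/2 ✓
b·c²: 5025/10612·196/225 + (-242/5685)·225/121 = 1/3 ✓
b·Ac: (-242/5685)·(-1895/484) = 1/6 ✓; 3 stages ⇒ order 3.

3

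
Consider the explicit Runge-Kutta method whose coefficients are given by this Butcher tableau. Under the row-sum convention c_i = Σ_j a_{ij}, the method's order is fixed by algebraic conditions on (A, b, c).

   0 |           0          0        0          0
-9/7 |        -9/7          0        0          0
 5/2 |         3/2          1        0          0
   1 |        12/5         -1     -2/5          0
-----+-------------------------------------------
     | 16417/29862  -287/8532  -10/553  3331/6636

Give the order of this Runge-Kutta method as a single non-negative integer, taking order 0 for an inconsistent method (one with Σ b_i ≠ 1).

b = (16417/29862, -287/8532, -10/553, 3331/6636)
c = (0, -9/7, 5/2, 1)
Ac = (0, 0, -9/7, 2/7)
Σ b_i: 16417/29862·1 + (-287/8532)·1 + (-10/553)·1 + 3331/6636·1 = 1 ✓
b·c: (-287/8532)·(-9/7) + (-10/553)·5/2 + 3331/6636·1 = 1/2 ✓
b·c²: (-287/8532)·81/49 + (-10/553)·25/4 + 3331/6636·1 = 1/3 ✓
b·Ac: (-10/553)·(-9/7) + 3331/6636·2/7 = 1/6 ✓
b·c³: (-287/8532)·(-729/343) + (-10/553)·125/8 + 3331/6636·1 = 13513/46452 ≠ 1/4 ⇒ order 3.
b·(c∘Ac): (-10/553)·(-45/14) + 3331/6636·2/7 = 4681/23226 ≠ 1/8
b·Ac²: (-10/553)·81/49 + 3331/6636·(-407/98) = -196451/92904 ≠ 1/12
b·A²c: 3331/6636·18/35 = 9993/38710 ≠ 1/24

3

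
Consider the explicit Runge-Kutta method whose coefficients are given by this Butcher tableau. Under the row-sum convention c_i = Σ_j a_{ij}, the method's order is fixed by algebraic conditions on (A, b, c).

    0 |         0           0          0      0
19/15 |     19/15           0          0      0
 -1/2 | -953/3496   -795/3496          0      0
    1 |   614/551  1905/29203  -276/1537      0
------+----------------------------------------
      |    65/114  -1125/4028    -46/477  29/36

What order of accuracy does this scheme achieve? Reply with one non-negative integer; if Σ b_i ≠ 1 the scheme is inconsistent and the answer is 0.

b = (65/114, -1125/4028, -46/477, 29/36)
c = (0, 19/15, -1/2, 1)
Ac = (0, 0, -53/184, 5/29)
Σ b_i: 65/114·1 + (-1125/4028)·1 + (-46/477)·1 + 29/36·1 = 1 ✓
b·c: (-1125/4028)·19/15 + (-46/477)·(-1/2) + 29/36·1 = 1/2 ✓
b·c²: (-1125/4028)·361/225 + (-46/477)·1/4 + 29/36·1 = 1/3 ✓
b·Ac: (-46/477)·(-53/184) + 29/36·5/29 = 1/6 ✓
b·c³: (-1125/4028)·6859/3375 + (-46/477)·(-1/8) + 29/36·1 = 1/4 ✓
b·(c∘Ac): (-46/477)·53/368 + 29/36·5/29 = 1/8 ✓
b·Ac²: (-46/477)·(-1007/2760) + 29/36·26/435 = 1/12 ✓
b·A²c: 29/36·3/58 = 1/24 ✓; 4 stages ⇒ order 4.

4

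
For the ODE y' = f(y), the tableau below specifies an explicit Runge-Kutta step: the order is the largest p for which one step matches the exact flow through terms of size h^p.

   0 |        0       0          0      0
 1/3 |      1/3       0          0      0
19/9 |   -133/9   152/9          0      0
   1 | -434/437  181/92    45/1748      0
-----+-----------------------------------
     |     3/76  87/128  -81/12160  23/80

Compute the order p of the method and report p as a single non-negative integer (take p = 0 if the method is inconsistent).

b = (3/76, 87/128, -81/12160, 23/80)
c = (0, 1/3, 19/9, 1)
Ac = (0, 0, 152/27, 49/69)
Σ b_i: 3/76·1 + 87/128·1 + (-81/12160)·1 + 23/80·1 = 1 ✓
b·c: 87/128·1/3 + (-81/12160)·19/9 + 23/80·1 = 1/2 ✓
b·c²: 87/128·1/9 + (-81/12160)·361/81 + 23/80·1 = 1/3 ✓
b·Ac: (-81/12160)·152/27 + 23/80·49/69 = 1/6 ✓
b·c³: 87/128·1/27 + (-81/12160)·6859/729 + 23/80·1 = 1/4 ✓
b·(c∘Ac): (-81/12160)·2888/243 + 23/80·49/69 = 1/8 ✓
b·Ac²: (-81/12160)·152/81 + 23/80·1/3 = 1/12 ✓
b·A²c: 23/80·10/69 = 1/24 ✓; 4 stages ⇒ order 4.

4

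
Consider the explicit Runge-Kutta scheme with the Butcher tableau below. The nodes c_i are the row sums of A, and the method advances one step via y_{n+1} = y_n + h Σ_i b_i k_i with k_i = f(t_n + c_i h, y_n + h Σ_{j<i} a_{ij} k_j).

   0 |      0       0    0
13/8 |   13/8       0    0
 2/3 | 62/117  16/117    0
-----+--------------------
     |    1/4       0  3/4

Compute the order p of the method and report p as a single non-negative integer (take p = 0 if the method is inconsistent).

b = (1/4, 0, 3/4)
c = (0, 13/8, 2/3)
Ac = (0, 0, 2/9)
Σ b_i: 1/4·1 + 3/4·1 = 1 ✓
b·c: 3/4·2/3 = 1/2 ✓
b·c²: 3/4·4/9 = 1/3 ✓
b·Ac: 3/4·2/9 = 1/6 ✓; 3 stages ⇒ order 3.

3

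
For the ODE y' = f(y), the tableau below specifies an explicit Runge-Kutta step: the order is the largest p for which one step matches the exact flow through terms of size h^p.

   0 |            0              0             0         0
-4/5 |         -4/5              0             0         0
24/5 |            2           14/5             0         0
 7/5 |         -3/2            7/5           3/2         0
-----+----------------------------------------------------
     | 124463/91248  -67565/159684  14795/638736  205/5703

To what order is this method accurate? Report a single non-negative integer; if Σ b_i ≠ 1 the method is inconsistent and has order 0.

b = (124463/91248, -67565/159684, 14795/638736, 205/5703)
c = (0, -4/5, 24/5, 7/5)
Ac = (0, 0, -56/25, 152/25)
Σ b_i: 124463/91248·1 + (-67565/159684)·1 + 14795/638736·1 + 205/5703·1 = 1 ✓
b·c: (-67565/159684)·(-4/5) + 14795/638736·24/5 + 205/5703·7/5 = 1/2 ✓
b·c²: (-67565/159684)·16/25 + 14795/638736·576/25 + 205/5703·49/25 = 1/3 ✓
b·Ac: 14795/638736·(-56/25) + 205/5703·152/25 = 1/6 ✓
b·c³: (-67565/159684)·(-64/125) + 14795/638736·13824/125 + 205/5703·343/125 = 5469/1901 ≠ 1/4 ⇒ order 3.
b·(c∘Ac): 14795/638736·(-1344/125) + 205/5703·1064/125 = 8116/142575 ≠ 1/8
b·Ac²: 14795/638736·224/125 + 205/5703·4432/125 = 37526/28515 ≠ 1/12
b·A²c: 205/5703·(-84/25) = -1148/9505 ≠ 1/24

3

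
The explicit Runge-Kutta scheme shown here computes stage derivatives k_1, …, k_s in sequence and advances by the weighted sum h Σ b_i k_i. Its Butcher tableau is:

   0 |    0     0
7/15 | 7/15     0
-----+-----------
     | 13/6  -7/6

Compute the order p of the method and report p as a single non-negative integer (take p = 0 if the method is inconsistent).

b = (13/6, -7/6)
c = (0, 7/15)
Σ b_i: 13/6·1 + (-7/6)·1 = 1 ✓
b·c: (-7/6)·7/15 = -49/90 ≠ 1/2 ⇒ order 1.

1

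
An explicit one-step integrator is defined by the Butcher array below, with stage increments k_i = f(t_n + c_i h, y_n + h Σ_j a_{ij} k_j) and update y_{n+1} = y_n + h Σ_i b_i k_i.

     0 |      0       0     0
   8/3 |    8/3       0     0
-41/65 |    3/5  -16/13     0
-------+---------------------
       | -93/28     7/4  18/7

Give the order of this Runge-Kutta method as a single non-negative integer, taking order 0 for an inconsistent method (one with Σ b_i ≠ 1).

b = (-93/28, 7/4, 18/7)
c = (0, 8/3, -41/65)
Ac = (0, 0, -128/39)
Σ b_i: (-93/28)·1 + 7/4·1 + 18/7·1 = 1 ✓
b·c: 7/4·8/3 + 18/7·(-41/65) = 4156/1365 ≠ 1/2 ⇒ order 1.

1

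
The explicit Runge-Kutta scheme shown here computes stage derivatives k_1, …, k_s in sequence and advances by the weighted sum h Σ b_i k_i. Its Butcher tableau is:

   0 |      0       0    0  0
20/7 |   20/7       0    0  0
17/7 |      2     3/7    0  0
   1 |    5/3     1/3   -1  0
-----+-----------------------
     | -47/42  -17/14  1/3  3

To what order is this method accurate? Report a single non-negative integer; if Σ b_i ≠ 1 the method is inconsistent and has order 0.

b = (-47/42, -17/14, 1/3, 3)
c = (0, 20/7, 17/7, 1)
Ac = (0, 0, 60/49, -31/21)
Σ b_i: (-47/42)·1 + (-17/14)·1 + 1/3·1 + 3·1 = 1 ✓
b·c: (-17/14)·20/7 + 1/3·17/7 + 3·1 = 50/147 ≠ 1/2 ⇒ order 1.

1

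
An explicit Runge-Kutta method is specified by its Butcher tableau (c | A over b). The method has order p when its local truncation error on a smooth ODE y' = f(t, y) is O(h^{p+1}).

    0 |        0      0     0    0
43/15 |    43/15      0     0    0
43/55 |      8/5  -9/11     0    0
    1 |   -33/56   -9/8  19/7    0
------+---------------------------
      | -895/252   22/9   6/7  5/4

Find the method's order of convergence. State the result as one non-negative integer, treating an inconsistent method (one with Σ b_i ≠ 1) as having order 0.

b = (-895/252, 22/9, 6/7, 5/4)
c = (0, 43/15, 43/55, 1)
Ac = (0, 0, -129/55, -3397/3080)
Σ b_i: (-895/252)·1 + 22/9·1 + 6/7·1 + 5/4·1 = 1 ✓
b·c: 22/9·43/15 + 6/7·43/55 + 5/4·1 = 371207/41580 ≠ 1/2 ⇒ order 1.

1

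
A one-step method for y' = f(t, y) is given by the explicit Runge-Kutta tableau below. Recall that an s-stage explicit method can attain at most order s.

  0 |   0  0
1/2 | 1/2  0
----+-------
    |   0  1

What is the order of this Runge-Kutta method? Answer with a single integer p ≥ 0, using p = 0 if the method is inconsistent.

b = (0, 1)
c = (0, 1/2)
Σ b_i: 1·1 = 1 ✓
b·c: 1·1/2 = 1/2 ✓; 2 stages ⇒ order 2.

2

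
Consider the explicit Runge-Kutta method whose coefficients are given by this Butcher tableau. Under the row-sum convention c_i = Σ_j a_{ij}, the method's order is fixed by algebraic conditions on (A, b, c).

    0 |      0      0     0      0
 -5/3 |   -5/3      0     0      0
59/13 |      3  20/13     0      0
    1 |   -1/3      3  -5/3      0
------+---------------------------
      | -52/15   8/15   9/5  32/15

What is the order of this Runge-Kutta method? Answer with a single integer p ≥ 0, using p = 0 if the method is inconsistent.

1

b = (-52/15, 8/15, 9/5, 32/15)
c = (0, -5/3, 59/13, 1)
Ac = (0, 0, -100/39, -490/39)
Σ b_i: (-52/15)·1 + 8/15·1 + 9/5·1 + 32/15·1 = 1 ✓
b·c: 8/15·(-5/3) + 9/5·59/13 + 32/15·1 = 5507/585 ≠ 1/2 ⇒ order 1.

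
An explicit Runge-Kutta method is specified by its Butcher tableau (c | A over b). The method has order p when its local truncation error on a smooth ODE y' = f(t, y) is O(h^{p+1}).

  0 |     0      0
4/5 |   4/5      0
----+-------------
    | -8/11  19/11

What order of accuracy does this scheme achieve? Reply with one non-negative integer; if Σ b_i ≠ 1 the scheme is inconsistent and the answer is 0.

b = (-8/11, 19/11)
c = (0, 4/5)
Σ b_i: (-8/11)·1 + 19/11·1 = 1 ✓
b·c: 19/11·4/5 = 76/55 ≠ 1/2 ⇒ order 1.

1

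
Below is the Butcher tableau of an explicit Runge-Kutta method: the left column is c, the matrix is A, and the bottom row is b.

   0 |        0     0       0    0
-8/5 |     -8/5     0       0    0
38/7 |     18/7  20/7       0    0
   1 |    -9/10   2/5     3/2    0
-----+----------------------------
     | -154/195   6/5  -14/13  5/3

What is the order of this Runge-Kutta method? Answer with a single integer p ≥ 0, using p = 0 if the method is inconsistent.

1

b = (-154/195, 6/5, -14/13, 5/3)
c = (0, -8/5, 38/7, 1)
Ac = (0, 0, -32/7, 1313/175)
Σ b_i: (-154/195)·1 + 6/5·1 + (-14/13)·1 + 5/3·1 = 1 ✓
b·c: 6/5·(-8/5) + (-14/13)·38/7 + 5/3·1 = -5947/975 ≠ 1/2 ⇒ order 1.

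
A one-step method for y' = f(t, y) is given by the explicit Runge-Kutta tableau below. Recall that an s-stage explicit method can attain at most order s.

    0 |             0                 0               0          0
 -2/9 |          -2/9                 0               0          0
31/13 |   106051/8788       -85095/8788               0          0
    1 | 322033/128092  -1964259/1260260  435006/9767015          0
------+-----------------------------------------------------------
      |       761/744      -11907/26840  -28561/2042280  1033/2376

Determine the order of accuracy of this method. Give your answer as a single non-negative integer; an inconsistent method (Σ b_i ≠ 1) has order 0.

4

b = (761/744, -11907/26840, -28561/2042280, 1033/2376)
c = (0, -2/9, 31/13, 1)
Ac = (0, 0, 9455/4394, 935/2066)
Σ b_i: 761/744·1 + (-11907/26840)·1 + (-28561/2042280)·1 + 1033/2376·1 = 1 ✓
b·c: (-11907/26840)·(-2/9) + (-28561/2042280)·31/13 + 1033/2376·1 = 1/2 ✓
b·c²: (-11907/26840)·4/81 + (-28561/2042280)·961/169 + 1033/2376·1 = 1/3 ✓
b·Ac: (-28561/2042280)·9455/4394 + 1033/2376·935/2066 = 1/6 ✓
b·c³: (-11907/26840)·(-8/729) + (-28561/2042280)·29791/2197 + 1033/2376·1 = 1/4 ✓
b·(c∘Ac): (-28561/2042280)·293105/57122 + 1033/2376·935/2066 = 1/8 ✓
b·Ac²: (-28561/2042280)·(-9455/19773) + 1033/2376·1639/9297 = 1/12 ✓
b·A²c: 1033/2376·99/1033 = 1/24 ✓; 4 stages ⇒ order 4.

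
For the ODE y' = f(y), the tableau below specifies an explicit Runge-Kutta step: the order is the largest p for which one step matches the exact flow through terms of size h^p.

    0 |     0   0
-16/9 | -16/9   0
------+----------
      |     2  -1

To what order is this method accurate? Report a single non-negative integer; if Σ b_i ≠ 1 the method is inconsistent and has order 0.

1

b = (2, -1)
c = (0, -16/9)
Σ b_i: 2·1 + (-1)·1 = 1 ✓
b·c: (-1)·(-16/9) = 16/9 ≠ 1/2 ⇒ order 1.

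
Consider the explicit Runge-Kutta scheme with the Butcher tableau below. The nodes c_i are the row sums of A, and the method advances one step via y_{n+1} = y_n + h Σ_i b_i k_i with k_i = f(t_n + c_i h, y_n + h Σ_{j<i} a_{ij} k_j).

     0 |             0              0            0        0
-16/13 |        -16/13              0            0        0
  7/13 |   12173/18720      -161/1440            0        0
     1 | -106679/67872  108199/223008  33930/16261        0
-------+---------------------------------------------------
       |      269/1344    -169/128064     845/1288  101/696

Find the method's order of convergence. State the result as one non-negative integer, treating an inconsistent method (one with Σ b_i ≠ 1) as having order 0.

b = (269/1344, -169/128064, 845/1288, 101/696)
c = (0, -16/13, 7/13, 1)
Ac = (0, 0, 161/1170, 319/606)
Σ b_i: 269/1344·1 + (-169/128064)·1 + 845/1288·1 + 101/696·1 = 1 ✓
b·c: (-169/128064)·(-16/13) + 845/1288·7/13 + 101/696·1 = 1/2 ✓
b·c²: (-169/128064)·256/169 + 845/1288·49/169 + 101/696·1 = 1/3 ✓
b·Ac: 845/1288·161/1170 + 101/696·319/606 = 1/6 ✓
b·c³: (-169/128064)·(-4096/2197) + 845/1288·343/2197 + 101/696·1 = 1/4 ✓
b·(c∘Ac): 845/1288·1127/15210 + 101/696·319/606 = 1/8 ✓
b·Ac²: 845/1288·(-1288/7605) + 101/696·406/303 = 1/12 ✓
b·A²c: 101/696·29/101 = 1/24 ✓; 4 stages ⇒ order 4.

4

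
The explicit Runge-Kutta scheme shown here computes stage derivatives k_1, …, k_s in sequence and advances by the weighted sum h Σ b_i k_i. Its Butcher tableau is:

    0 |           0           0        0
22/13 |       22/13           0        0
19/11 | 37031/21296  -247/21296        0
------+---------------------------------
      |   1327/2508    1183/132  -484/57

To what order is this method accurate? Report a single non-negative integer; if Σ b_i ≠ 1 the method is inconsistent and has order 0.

3

b = (1327/2508, 1183/132, -484/57)
c = (0, 22/13, 19/11)
Ac = (0, 0, -19/968)
Σ b_i: 1327/2508·1 + 1183/132·1 + (-484/57)·1 = 1 ✓
b·c: 1183/132·22/13 + (-484/57)·19/11 = 1/2 ✓
b·c²: 1183/132·484/169 + (-484/57)·361/121 = 1/3 ✓
b·Ac: (-484/57)·(-19/968) = 1/6 ✓; 3 stages ⇒ order 3.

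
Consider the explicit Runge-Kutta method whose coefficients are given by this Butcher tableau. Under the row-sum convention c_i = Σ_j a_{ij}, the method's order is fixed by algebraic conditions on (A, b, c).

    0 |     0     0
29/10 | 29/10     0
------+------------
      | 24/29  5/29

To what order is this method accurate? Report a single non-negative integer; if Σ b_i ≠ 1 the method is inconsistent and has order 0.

2

b = (24/29, 5/29)
c = (0, 29/10)
Σ b_i: 24/29·1 + 5/29·1 = 1 ✓
b·c: 5/29·29/10 = 1/2 ✓; 2 stages ⇒ order 2.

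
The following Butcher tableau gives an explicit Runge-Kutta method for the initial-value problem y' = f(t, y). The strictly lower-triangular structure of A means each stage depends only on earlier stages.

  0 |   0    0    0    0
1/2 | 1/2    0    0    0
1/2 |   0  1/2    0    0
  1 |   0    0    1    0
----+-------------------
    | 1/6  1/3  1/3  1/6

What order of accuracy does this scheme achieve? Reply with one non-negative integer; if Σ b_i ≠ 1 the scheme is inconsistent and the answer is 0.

4

b = (1/6, 1/3, 1/3, 1/6)
c = (0, 1/2, 1/2, 1)
Ac = (0, 0, 1/4, 1/2)
Σ b_i: 1/6·1 + 1/3·1 + 1/3·1 + 1/6·1 = 1 ✓
b·c: 1/3·1/2 + 1/3·1/2 + 1/6·1 = 1/2 ✓
b·c²: 1/3·1/4 + 1/3·1/4 + 1/6·1 = 1/3 ✓
b·Ac: 1/3·1/4 + 1/6·1/2 = 1/6 ✓
b·c³: 1/3·1/8 + 1/3·1/8 + 1/6·1 = 1/4 ✓
b·(c∘Ac): 1/3·1/8 + 1/6·1/2 = 1/8 ✓
b·Ac²: 1/3·1/8 + 1/6·1/4 = 1/12 ✓
b·A²c: 1/6·1/4 = 1/24 ✓; 4 stages ⇒ order 4.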